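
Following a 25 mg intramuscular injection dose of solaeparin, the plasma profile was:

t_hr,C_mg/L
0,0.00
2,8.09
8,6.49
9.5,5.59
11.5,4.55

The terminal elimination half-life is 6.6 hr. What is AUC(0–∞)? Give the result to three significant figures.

Trapezoidal AUC_0→11.5:
  [0→2]: (0.00+8.09)/2 × 2 = 8.09
  [2→8]: (8.09+6.49)/2 × 6 = 43.74
  [8→9.5]: (6.49+5.59)/2 × 1.5 = 9.06
  [9.5→11.5]: (5.59+4.55)/2 × 2 = 10.14
  Sum = 71.03 mg/L·hr
k_e = ln2 / t½ = 0.693147 / 6.6 = 0.1050 hr^-1
Extrapolated tail: C_last / k_e = 4.55 / 0.105 = 43.333
AUC_0→∞ = 71.03 + 43.333 = 114.363 mg/L·hr

AUC = 114 mg/L·hr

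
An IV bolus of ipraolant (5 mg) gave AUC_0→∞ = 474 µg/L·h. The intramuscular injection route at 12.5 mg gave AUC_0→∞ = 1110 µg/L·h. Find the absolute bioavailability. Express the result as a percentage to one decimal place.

F = (AUC_ev / D_ev) / (AUC_iv / D_iv)
  = (1110/12.5) / (474/5)
  = 88.8 / 94.8 = 0.9367
  = 93.67%

F = 93.7%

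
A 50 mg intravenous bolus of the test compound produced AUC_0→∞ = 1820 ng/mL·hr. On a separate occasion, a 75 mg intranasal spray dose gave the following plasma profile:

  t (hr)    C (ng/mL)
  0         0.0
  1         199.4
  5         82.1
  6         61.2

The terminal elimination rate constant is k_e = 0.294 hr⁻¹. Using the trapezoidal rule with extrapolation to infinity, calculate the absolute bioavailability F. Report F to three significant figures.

Trapezoidal AUC_0→6 (intranasal spray):
  [0→1]: (0.0+199.4)/2 × 1 = 99.7
  [1→5]: (199.4+82.1)/2 × 4 = 563.0
  [5→6]: (82.1+61.2)/2 × 1 = 71.65
  Sum = 734.35 ng/mL·hr
Tail: C_last/k_e = 61.2/0.294 = 208.163
AUC_0→∞ (intranasal spray) = 734.35 + 208.163 = 942.513 ng/mL·hr
F = (AUC_ev/D_ev)/(AUC_iv/D_iv) = (942.513/75)/(1820/50) = 12.56684/36.4 = 0.3452

F = 0.345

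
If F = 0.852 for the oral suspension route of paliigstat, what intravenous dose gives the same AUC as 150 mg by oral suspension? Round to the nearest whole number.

D_iv = 128 mg

Systemic exposure from an extravascular dose = F × D_ev, so the equivalent IV dose is F × D_ev.
D_iv = F × D_ev = 0.852 × 150 = 127.8 mg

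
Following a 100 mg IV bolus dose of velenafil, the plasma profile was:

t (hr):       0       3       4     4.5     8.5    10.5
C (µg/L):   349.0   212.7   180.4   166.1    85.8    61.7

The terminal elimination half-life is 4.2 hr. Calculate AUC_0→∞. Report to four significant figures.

Trapezoidal AUC_0→10.5:
  [0→3]: (349.0+212.7)/2 × 3 = 842.55
  [3→4]: (212.7+180.4)/2 × 1 = 196.55
  [4→4.5]: (180.4+166.1)/2 × 0.5 = 86.625
  [4.5→8.5]: (166.1+85.8)/2 × 4 = 503.8
  [8.5→10.5]: (85.8+61.7)/2 × 2 = 147.5
  Sum = 1777.025 µg/L·hr
k_e = ln2 / t½ = 0.693147 / 4.2 = 0.1650 hr^-1
Extrapolated tail: C_last / k_e = 61.7 / 0.165 = 373.939
AUC_0→∞ = 1777.025 + 373.939 = 2150.964 µg/L·hr

AUC = 2151 µg/L·hr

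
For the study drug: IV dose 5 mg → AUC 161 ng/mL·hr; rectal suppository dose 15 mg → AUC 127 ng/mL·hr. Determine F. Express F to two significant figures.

F = 0.26

F = (AUC_ev / D_ev) / (AUC_iv / D_iv)
  = (127/15) / (161/5)
  = 8.46667 / 32.2 = 0.2629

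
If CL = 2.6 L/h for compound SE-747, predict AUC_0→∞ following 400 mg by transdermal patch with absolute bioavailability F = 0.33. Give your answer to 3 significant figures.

AUC_0→∞ = F × Dose / CL
        = 0.33 × 400 / 2.6 = 50.7692 mg/L·h

AUC = 50.8 mg/L·h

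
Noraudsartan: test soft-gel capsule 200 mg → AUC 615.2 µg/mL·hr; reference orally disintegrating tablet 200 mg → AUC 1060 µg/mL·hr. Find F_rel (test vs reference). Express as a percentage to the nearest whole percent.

F_rel = 58%

F_rel = (AUC_test/D_test) / (AUC_ref/D_ref)
      = (615.2/200) / (1060/200)
      = 3.076 / 5.3 = 0.5804 = 58.04%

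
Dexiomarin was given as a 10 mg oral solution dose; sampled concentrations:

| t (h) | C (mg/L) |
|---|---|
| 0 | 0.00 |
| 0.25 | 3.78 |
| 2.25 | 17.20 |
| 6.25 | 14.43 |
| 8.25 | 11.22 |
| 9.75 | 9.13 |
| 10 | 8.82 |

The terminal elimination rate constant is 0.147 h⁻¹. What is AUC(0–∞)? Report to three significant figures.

Trapezoidal AUC_0→10:
  [0→0.25]: (0.00+3.78)/2 × 0.25 = 0.4725
  [0.25→2.25]: (3.78+17.20)/2 × 2 = 20.98
  [2.25→6.25]: (17.20+14.43)/2 × 4 = 63.26
  [6.25→8.25]: (14.43+11.22)/2 × 2 = 25.65
  [8.25→9.75]: (11.22+9.13)/2 × 1.5 = 15.2625
  [9.75→10]: (9.13+8.82)/2 × 0.25 = 2.24375
  Sum = 127.86875 mg/L·h
Extrapolated tail: C_last / k_e = 8.82 / 0.147 = 60.000
AUC_0→∞ = 127.86875 + 60.000 = 187.86875 mg/L·h

AUC = 188 mg/L·h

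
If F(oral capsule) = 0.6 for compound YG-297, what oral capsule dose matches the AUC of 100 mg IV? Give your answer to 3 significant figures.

For equal systemic exposure: F × D_ev = D_iv
D_ev = D_iv / F = 100 / 0.6 = 166.667 mg

D_oral = 167 mg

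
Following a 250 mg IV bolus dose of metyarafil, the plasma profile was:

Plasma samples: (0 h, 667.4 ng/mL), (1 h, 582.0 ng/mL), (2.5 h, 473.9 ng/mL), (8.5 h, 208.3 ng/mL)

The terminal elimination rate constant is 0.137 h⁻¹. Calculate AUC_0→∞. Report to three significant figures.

AUC = 4980 ng/mL·h

Trapezoidal AUC_0→8.5:
  [0→1]: (667.4+582.0)/2 × 1 = 624.7
  [1→2.5]: (582.0+473.9)/2 × 1.5 = 791.925
  [2.5→8.5]: (473.9+208.3)/2 × 6 = 2046.6
  Sum = 3463.225 ng/mL·h
Extrapolated tail: C_last / k_e = 208.3 / 0.137 = 1520.438
AUC_0→∞ = 3463.225 + 1520.438 = 4983.663 ng/mL·h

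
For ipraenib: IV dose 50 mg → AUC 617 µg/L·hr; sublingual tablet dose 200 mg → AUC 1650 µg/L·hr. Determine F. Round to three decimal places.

F = 0.669

F = (AUC_ev / D_ev) / (AUC_iv / D_iv)
  = (1650/200) / (617/50)
  = 8.25 / 12.34 = 0.6686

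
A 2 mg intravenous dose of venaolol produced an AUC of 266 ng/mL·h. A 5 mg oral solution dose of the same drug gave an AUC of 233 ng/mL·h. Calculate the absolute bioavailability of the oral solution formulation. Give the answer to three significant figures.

F = (AUC_ev / D_ev) / (AUC_iv / D_iv)
  = (233/5) / (266/2)
  = 46.6 / 133 = 0.3504

F = 0.350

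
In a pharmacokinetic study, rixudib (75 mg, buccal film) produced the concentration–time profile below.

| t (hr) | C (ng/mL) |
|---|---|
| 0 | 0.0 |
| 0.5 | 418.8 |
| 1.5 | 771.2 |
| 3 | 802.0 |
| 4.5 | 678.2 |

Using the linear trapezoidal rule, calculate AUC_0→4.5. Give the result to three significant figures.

Trapezoidal AUC_0→4.5:
  [0→0.5]: (0.0+418.8)/2 × 0.5 = 104.7
  [0.5→1.5]: (418.8+771.2)/2 × 1 = 595.0
  [1.5→3]: (771.2+802.0)/2 × 1.5 = 1179.9
  [3→4.5]: (802.0+678.2)/2 × 1.5 = 1110.15
  Sum = 2989.75 ng/mL·hr

AUC = 2990 ng/mL·hr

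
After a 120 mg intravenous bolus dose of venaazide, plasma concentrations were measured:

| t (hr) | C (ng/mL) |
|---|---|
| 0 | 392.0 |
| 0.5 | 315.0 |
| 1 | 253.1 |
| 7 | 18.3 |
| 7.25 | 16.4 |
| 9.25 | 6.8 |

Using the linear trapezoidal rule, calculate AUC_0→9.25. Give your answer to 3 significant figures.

Trapezoidal AUC_0→9.25:
  [0→0.5]: (392.0+315.0)/2 × 0.5 = 176.75
  [0.5→1]: (315.0+253.1)/2 × 0.5 = 142.025
  [1→7]: (253.1+18.3)/2 × 6 = 814.2
  [7→7.25]: (18.3+16.4)/2 × 0.25 = 4.3375
  [7.25→9.25]: (16.4+6.8)/2 × 2 = 23.2
  Sum = 1160.5125 ng/mL·hr

AUC = 1160 ng/mL·hr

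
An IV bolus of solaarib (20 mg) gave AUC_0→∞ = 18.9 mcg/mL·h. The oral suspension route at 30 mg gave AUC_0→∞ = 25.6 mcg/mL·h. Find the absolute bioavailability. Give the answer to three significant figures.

F = 0.903

F = (AUC_ev / D_ev) / (AUC_iv / D_iv)
  = (25.6/30) / (18.9/20)
  = 0.853333 / 0.945 = 0.9030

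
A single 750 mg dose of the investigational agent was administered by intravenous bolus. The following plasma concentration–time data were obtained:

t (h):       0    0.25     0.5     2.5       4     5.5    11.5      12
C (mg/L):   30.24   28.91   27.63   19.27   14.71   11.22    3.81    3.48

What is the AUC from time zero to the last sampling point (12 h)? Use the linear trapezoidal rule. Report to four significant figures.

AUC = 153.2 mg/L·h

Trapezoidal AUC_0→12:
  [0→0.25]: (30.24+28.91)/2 × 0.25 = 7.39375
  [0.25→0.5]: (28.91+27.63)/2 × 0.25 = 7.0675
  [0.5→2.5]: (27.63+19.27)/2 × 2 = 46.9
  [2.5→4]: (19.27+14.71)/2 × 1.5 = 25.485
  [4→5.5]: (14.71+11.22)/2 × 1.5 = 19.4475
  [5.5→11.5]: (11.22+3.81)/2 × 6 = 45.09
  [11.5→12]: (3.81+3.48)/2 × 0.5 = 1.8225
  Sum = 153.20625 mg/L·h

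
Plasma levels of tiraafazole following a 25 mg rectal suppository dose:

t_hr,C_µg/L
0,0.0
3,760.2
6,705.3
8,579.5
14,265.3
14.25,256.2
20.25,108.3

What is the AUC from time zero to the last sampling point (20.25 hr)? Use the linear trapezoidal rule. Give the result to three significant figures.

AUC = 8320 µg/L·hr

Trapezoidal AUC_0→20.25:
  [0→3]: (0.0+760.2)/2 × 3 = 1140.3
  [3→6]: (760.2+705.3)/2 × 3 = 2198.25
  [6→8]: (705.3+579.5)/2 × 2 = 1284.8
  [8→14]: (579.5+265.3)/2 × 6 = 2534.4
  [14→14.25]: (265.3+256.2)/2 × 0.25 = 65.1875
  [14.25→20.25]: (256.2+108.3)/2 × 6 = 1093.5
  Sum = 8316.4375 µg/L·hr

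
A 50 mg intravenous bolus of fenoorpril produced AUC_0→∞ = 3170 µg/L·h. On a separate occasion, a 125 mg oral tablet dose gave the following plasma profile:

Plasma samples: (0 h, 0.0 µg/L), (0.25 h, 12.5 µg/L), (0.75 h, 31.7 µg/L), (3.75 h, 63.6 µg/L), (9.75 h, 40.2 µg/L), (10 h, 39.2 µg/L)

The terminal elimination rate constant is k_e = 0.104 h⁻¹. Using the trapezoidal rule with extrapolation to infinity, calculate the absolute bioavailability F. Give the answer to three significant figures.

Trapezoidal AUC_0→10 (oral tablet):
  [0→0.25]: (0.0+12.5)/2 × 0.25 = 1.5625
  [0.25→0.75]: (12.5+31.7)/2 × 0.5 = 11.05
  [0.75→3.75]: (31.7+63.6)/2 × 3 = 142.95
  [3.75→9.75]: (63.6+40.2)/2 × 6 = 311.4
  [9.75→10]: (40.2+39.2)/2 × 0.25 = 9.925
  Sum = 476.8875 µg/L·h
Tail: C_last/k_e = 39.2/0.104 = 376.923
AUC_0→∞ (oral tablet) = 476.8875 + 376.923 = 853.8105 µg/L·h
F = (AUC_ev/D_ev)/(AUC_iv/D_iv) = (853.8105/125)/(3170/50) = 6.830484/63.4 = 0.1077

F = 0.108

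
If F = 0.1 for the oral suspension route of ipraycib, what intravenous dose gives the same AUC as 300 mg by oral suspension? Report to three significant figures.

D_iv = 30.0 mg

Systemic exposure from an extravascular dose = F × D_ev, so the equivalent IV dose is F × D_ev.
D_iv = F × D_ev = 0.1 × 300 = 30 mg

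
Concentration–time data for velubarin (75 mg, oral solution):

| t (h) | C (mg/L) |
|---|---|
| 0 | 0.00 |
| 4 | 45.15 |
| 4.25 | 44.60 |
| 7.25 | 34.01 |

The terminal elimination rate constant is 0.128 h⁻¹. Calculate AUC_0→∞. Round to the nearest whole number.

Trapezoidal AUC_0→7.25:
  [0→4]: (0.00+45.15)/2 × 4 = 90.3
  [4→4.25]: (45.15+44.60)/2 × 0.25 = 11.21875
  [4.25→7.25]: (44.60+34.01)/2 × 3 = 117.915
  Sum = 219.43375 mg/L·h
Extrapolated tail: C_last / k_e = 34.01 / 0.128 = 265.703
AUC_0→∞ = 219.43375 + 265.703 = 485.13675 mg/L·h

AUC = 485 mg/L·h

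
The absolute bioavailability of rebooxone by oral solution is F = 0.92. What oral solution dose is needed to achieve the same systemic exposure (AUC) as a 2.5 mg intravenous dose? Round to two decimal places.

For equal systemic exposure: F × D_ev = D_iv
D_ev = D_iv / F = 2.5 / 0.92 = 2.71739 mg

D_oral = 2.72 mg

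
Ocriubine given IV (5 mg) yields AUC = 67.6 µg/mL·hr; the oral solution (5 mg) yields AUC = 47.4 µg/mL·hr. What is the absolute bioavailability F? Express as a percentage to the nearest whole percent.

F = (AUC_ev / D_ev) / (AUC_iv / D_iv)
  = (47.4/5) / (67.6/5)
  = 9.48 / 13.52 = 0.7012
  = 70.12%

F = 70%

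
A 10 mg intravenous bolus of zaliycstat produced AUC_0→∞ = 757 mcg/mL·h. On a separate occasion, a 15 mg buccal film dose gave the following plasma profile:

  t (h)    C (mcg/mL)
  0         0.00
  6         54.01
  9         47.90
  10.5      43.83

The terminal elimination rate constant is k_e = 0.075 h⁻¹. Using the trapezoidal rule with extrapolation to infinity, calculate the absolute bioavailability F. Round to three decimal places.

Trapezoidal AUC_0→10.5 (buccal film):
  [0→6]: (0.00+54.01)/2 × 6 = 162.03
  [6→9]: (54.01+47.90)/2 × 3 = 152.865
  [9→10.5]: (47.90+43.83)/2 × 1.5 = 68.7975
  Sum = 383.6925 mcg/mL·h
Tail: C_last/k_e = 43.83/0.075 = 584.400
AUC_0→∞ (buccal film) = 383.6925 + 584.400 = 968.0925 mcg/mL·h
F = (AUC_ev/D_ev)/(AUC_iv/D_iv) = (968.0925/15)/(757/10) = 64.5395/75.7 = 0.8526

F = 0.853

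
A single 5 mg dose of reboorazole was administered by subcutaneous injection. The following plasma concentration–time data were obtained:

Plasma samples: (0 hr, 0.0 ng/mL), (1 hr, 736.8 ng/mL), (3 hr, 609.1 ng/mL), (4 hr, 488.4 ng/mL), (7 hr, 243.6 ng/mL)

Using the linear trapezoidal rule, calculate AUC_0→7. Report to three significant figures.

Trapezoidal AUC_0→7:
  [0→1]: (0.0+736.8)/2 × 1 = 368.4
  [1→3]: (736.8+609.1)/2 × 2 = 1345.9
  [3→4]: (609.1+488.4)/2 × 1 = 548.75
  [4→7]: (488.4+243.6)/2 × 3 = 1098.0
  Sum = 3361.05 ng/mL·hr

AUC = 3360 ng/mL·hr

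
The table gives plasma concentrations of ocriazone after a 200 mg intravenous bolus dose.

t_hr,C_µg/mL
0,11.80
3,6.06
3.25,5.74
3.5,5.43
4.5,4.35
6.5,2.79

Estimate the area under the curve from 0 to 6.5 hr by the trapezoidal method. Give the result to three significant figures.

AUC = 41.7 µg/mL·hr

Trapezoidal AUC_0→6.5:
  [0→3]: (11.80+6.06)/2 × 3 = 26.79
  [3→3.25]: (6.06+5.74)/2 × 0.25 = 1.475
  [3.25→3.5]: (5.74+5.43)/2 × 0.25 = 1.39625
  [3.5→4.5]: (5.43+4.35)/2 × 1 = 4.89
  [4.5→6.5]: (4.35+2.79)/2 × 2 = 7.14
  Sum = 41.69125 µg/mL·hr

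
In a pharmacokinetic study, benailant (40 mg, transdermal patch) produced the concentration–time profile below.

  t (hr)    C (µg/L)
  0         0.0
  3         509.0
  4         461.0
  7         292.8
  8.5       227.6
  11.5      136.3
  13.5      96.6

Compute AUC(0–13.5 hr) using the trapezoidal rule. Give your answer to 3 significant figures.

Trapezoidal AUC_0→13.5:
  [0→3]: (0.0+509.0)/2 × 3 = 763.5
  [3→4]: (509.0+461.0)/2 × 1 = 485.0
  [4→7]: (461.0+292.8)/2 × 3 = 1130.7
  [7→8.5]: (292.8+227.6)/2 × 1.5 = 390.3
  [8.5→11.5]: (227.6+136.3)/2 × 3 = 545.85
  [11.5→13.5]: (136.3+96.6)/2 × 2 = 232.9
  Sum = 3548.25 µg/L·hr

AUC = 3550 µg/L·hr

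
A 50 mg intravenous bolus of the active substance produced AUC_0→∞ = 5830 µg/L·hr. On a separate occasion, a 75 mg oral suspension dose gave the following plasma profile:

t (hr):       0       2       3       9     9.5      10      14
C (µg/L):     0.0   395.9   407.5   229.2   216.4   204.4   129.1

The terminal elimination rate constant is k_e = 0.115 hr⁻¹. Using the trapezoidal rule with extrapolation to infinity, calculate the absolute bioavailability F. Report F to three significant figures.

Trapezoidal AUC_0→14 (oral suspension):
  [0→2]: (0.0+395.9)/2 × 2 = 395.9
  [2→3]: (395.9+407.5)/2 × 1 = 401.7
  [3→9]: (407.5+229.2)/2 × 6 = 1910.1
  [9→9.5]: (229.2+216.4)/2 × 0.5 = 111.4
  [9.5→10]: (216.4+204.4)/2 × 0.5 = 105.2
  [10→14]: (204.4+129.1)/2 × 4 = 667.0
  Sum = 3591.3 µg/L·hr
Tail: C_last/k_e = 129.1/0.115 = 1122.609
AUC_0→∞ (oral suspension) = 3591.3 + 1122.609 = 4713.909 µg/L·hr
F = (AUC_ev/D_ev)/(AUC_iv/D_iv) = (4713.909/75)/(5830/50) = 62.85212/116.6 = 0.5390

F = 0.539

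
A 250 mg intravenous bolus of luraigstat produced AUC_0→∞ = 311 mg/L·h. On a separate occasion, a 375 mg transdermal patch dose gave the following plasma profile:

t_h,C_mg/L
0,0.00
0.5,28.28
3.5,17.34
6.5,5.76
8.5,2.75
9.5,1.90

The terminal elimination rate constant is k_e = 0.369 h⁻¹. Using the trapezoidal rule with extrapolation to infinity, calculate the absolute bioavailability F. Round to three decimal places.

F = 0.270

Trapezoidal AUC_0→9.5 (transdermal patch):
  [0→0.5]: (0.00+28.28)/2 × 0.5 = 7.07
  [0.5→3.5]: (28.28+17.34)/2 × 3 = 68.43
  [3.5→6.5]: (17.34+5.76)/2 × 3 = 34.65
  [6.5→8.5]: (5.76+2.75)/2 × 2 = 8.51
  [8.5→9.5]: (2.75+1.90)/2 × 1 = 2.325
  Sum = 120.985 mg/L·h
Tail: C_last/k_e = 1.90/0.369 = 5.149
AUC_0→∞ (transdermal patch) = 120.985 + 5.149 = 126.134 mg/L·h
F = (AUC_ev/D_ev)/(AUC_iv/D_iv) = (126.134/375)/(311/250) = 0.336357/1.244 = 0.2704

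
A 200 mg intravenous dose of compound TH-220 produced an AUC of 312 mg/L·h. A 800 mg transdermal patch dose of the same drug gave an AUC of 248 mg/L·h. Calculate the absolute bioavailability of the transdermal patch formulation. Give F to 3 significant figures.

F = 0.199

F = (AUC_ev / D_ev) / (AUC_iv / D_iv)
  = (248/800) / (312/200)
  = 0.31 / 1.56 = 0.1987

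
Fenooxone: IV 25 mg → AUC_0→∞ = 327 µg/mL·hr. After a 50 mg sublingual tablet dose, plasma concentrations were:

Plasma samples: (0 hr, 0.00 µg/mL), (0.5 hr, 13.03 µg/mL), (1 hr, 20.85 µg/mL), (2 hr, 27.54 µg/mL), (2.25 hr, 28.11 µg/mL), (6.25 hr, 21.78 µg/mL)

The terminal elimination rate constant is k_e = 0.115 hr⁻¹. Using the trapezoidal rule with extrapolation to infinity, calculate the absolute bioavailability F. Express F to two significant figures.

Trapezoidal AUC_0→6.25 (sublingual tablet):
  [0→0.5]: (0.00+13.03)/2 × 0.5 = 3.2575
  [0.5→1]: (13.03+20.85)/2 × 0.5 = 8.47
  [1→2]: (20.85+27.54)/2 × 1 = 24.195
  [2→2.25]: (27.54+28.11)/2 × 0.25 = 6.95625
  [2.25→6.25]: (28.11+21.78)/2 × 4 = 99.78
  Sum = 142.65875 µg/mL·hr
Tail: C_last/k_e = 21.78/0.115 = 189.391
AUC_0→∞ (sublingual tablet) = 142.65875 + 189.391 = 332.04975 µg/mL·hr
F = (AUC_ev/D_ev)/(AUC_iv/D_iv) = (332.04975/50)/(327/25) = 6.640995/13.08 = 0.5077

F = 0.51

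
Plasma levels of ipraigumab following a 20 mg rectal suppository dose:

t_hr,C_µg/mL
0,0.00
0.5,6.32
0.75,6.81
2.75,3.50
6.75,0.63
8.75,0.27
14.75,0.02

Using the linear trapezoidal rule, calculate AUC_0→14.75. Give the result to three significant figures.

Trapezoidal AUC_0→14.75:
  [0→0.5]: (0.00+6.32)/2 × 0.5 = 1.58
  [0.5→0.75]: (6.32+6.81)/2 × 0.25 = 1.64125
  [0.75→2.75]: (6.81+3.50)/2 × 2 = 10.31
  [2.75→6.75]: (3.50+0.63)/2 × 4 = 8.26
  [6.75→8.75]: (0.63+0.27)/2 × 2 = 0.9
  [8.75→14.75]: (0.27+0.02)/2 × 6 = 0.87
  Sum = 23.56125 µg/mL·hr

AUC = 23.6 µg/mL·hr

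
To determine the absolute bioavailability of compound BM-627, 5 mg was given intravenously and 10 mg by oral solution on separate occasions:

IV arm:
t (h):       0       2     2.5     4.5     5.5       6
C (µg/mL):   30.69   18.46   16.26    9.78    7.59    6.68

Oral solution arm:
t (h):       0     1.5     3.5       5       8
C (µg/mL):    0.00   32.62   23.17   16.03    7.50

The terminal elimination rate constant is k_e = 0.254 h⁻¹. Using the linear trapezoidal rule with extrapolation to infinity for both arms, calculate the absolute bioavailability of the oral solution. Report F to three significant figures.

Trapezoidal AUC_0→6 (IV):
  [0→2]: (30.69+18.46)/2 × 2 = 49.15
  [2→2.5]: (18.46+16.26)/2 × 0.5 = 8.68
  [2.5→4.5]: (16.26+9.78)/2 × 2 = 26.04
  [4.5→5.5]: (9.78+7.59)/2 × 1 = 8.685
  [5.5→6]: (7.59+6.68)/2 × 0.5 = 3.5675
  Sum = 96.1225 µg/mL·h
IV tail: 6.68/0.254 = 26.299; AUC_iv,0→∞ = 96.1225 + 26.299 = 122.4215 µg/mL·h
Trapezoidal AUC_0→8 (oral solution):
  [0→1.5]: (0.00+32.62)/2 × 1.5 = 24.465
  [1.5→3.5]: (32.62+23.17)/2 × 2 = 55.79
  [3.5→5]: (23.17+16.03)/2 × 1.5 = 29.4
  [5→8]: (16.03+7.50)/2 × 3 = 35.295
  Sum = 144.95 µg/mL·h
oral solution tail: 7.50/0.254 = 29.528; AUC_ev,0→∞ = 144.95 + 29.528 = 174.478 µg/mL·h
F = (AUC_ev/D_ev)/(AUC_iv/D_iv) = (174.478/10)/(122.4215/5) = 17.4478/24.4843 = 0.7126

F = 0.713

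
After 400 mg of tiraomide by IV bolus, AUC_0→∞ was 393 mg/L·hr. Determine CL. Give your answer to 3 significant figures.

CL = 1.02 L/hr

CL = Dose_iv / AUC_0→∞
   = 400 / 393 = 1.01781 L/hr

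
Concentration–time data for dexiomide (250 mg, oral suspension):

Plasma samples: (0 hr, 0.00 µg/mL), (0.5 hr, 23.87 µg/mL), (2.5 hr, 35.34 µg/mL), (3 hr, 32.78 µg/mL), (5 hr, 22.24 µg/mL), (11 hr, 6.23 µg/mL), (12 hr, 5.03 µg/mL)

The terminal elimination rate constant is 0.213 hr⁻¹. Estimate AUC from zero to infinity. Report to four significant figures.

Trapezoidal AUC_0→12:
  [0→0.5]: (0.00+23.87)/2 × 0.5 = 5.9675
  [0.5→2.5]: (23.87+35.34)/2 × 2 = 59.21
  [2.5→3]: (35.34+32.78)/2 × 0.5 = 17.03
  [3→5]: (32.78+22.24)/2 × 2 = 55.02
  [5→11]: (22.24+6.23)/2 × 6 = 85.41
  [11→12]: (6.23+5.03)/2 × 1 = 5.63
  Sum = 228.2675 µg/mL·hr
Extrapolated tail: C_last / k_e = 5.03 / 0.213 = 23.615
AUC_0→∞ = 228.2675 + 23.615 = 251.8825 µg/mL·hr

AUC = 251.9 µg/mL·hr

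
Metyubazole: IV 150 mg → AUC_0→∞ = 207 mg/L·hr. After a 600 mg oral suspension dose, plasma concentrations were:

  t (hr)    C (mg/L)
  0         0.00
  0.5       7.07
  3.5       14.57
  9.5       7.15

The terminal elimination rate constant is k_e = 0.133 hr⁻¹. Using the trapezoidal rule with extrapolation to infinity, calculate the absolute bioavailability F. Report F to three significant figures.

F = 0.185

Trapezoidal AUC_0→9.5 (oral suspension):
  [0→0.5]: (0.00+7.07)/2 × 0.5 = 1.7675
  [0.5→3.5]: (7.07+14.57)/2 × 3 = 32.46
  [3.5→9.5]: (14.57+7.15)/2 × 6 = 65.16
  Sum = 99.3875 mg/L·hr
Tail: C_last/k_e = 7.15/0.133 = 53.759
AUC_0→∞ (oral suspension) = 99.3875 + 53.759 = 153.1465 mg/L·hr
F = (AUC_ev/D_ev)/(AUC_iv/D_iv) = (153.1465/600)/(207/150) = 0.255244/1.38 = 0.1850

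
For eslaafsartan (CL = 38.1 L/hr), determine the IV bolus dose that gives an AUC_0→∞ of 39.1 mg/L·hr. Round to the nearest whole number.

Dose_iv = CL × AUC_0→∞
     = 38.1 × 39.1 = 1489.71 mg

Dose = 1490 mg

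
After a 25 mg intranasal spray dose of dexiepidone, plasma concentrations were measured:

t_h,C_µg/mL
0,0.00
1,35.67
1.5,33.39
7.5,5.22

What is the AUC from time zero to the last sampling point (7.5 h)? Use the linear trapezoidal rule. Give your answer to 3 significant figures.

AUC = 151 µg/mL·h

Trapezoidal AUC_0→7.5:
  [0→1]: (0.00+35.67)/2 × 1 = 17.835
  [1→1.5]: (35.67+33.39)/2 × 0.5 = 17.265
  [1.5→7.5]: (33.39+5.22)/2 × 6 = 115.83
  Sum = 150.93 µg/mL·h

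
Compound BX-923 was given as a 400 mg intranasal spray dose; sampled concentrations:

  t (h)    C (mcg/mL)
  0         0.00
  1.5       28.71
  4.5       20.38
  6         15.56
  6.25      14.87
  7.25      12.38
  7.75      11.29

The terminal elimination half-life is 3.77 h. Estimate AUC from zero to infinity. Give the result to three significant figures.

AUC = 207 mcg/mL·h

Trapezoidal AUC_0→7.75:
  [0→1.5]: (0.00+28.71)/2 × 1.5 = 21.5325
  [1.5→4.5]: (28.71+20.38)/2 × 3 = 73.635
  [4.5→6]: (20.38+15.56)/2 × 1.5 = 26.955
  [6→6.25]: (15.56+14.87)/2 × 0.25 = 3.80375
  [6.25→7.25]: (14.87+12.38)/2 × 1 = 13.625
  [7.25→7.75]: (12.38+11.29)/2 × 0.5 = 5.9175
  Sum = 145.46875 mcg/mL·h
k_e = ln2 / t½ = 0.693147 / 3.77 = 0.1839 h^-1
Extrapolated tail: C_last / k_e = 11.29 / 0.1839 = 61.392
AUC_0→∞ = 145.46875 + 61.392 = 206.86075 mcg/mL·h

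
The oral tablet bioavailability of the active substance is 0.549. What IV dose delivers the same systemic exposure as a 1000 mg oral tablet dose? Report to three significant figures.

Systemic exposure from an extravascular dose = F × D_ev, so the equivalent IV dose is F × D_ev.
D_iv = F × D_ev = 0.549 × 1000 = 549 mg

D_iv = 549 mg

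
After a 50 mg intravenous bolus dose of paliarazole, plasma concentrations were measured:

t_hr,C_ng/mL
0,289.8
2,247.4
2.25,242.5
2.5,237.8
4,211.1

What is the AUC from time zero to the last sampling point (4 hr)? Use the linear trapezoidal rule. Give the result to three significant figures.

Trapezoidal AUC_0→4:
  [0→2]: (289.8+247.4)/2 × 2 = 537.2
  [2→2.25]: (247.4+242.5)/2 × 0.25 = 61.2375
  [2.25→2.5]: (242.5+237.8)/2 × 0.25 = 60.0375
  [2.5→4]: (237.8+211.1)/2 × 1.5 = 336.675
  Sum = 995.15 ng/mL·hr

AUC = 995 ng/mL·hr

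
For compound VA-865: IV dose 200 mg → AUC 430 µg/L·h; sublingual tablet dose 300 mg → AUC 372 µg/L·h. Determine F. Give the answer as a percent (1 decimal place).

F = (AUC_ev / D_ev) / (AUC_iv / D_iv)
  = (372/300) / (430/200)
  = 1.24 / 2.15 = 0.5767
  = 57.67%

F = 57.7%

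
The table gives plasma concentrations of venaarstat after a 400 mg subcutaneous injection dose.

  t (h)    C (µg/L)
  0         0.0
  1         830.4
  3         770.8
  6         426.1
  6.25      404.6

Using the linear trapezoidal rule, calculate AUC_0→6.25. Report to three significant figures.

Trapezoidal AUC_0→6.25:
  [0→1]: (0.0+830.4)/2 × 1 = 415.2
  [1→3]: (830.4+770.8)/2 × 2 = 1601.2
  [3→6]: (770.8+426.1)/2 × 3 = 1795.35
  [6→6.25]: (426.1+404.6)/2 × 0.25 = 103.8375
  Sum = 3915.5875 µg/L·h

AUC = 3920 µg/L·h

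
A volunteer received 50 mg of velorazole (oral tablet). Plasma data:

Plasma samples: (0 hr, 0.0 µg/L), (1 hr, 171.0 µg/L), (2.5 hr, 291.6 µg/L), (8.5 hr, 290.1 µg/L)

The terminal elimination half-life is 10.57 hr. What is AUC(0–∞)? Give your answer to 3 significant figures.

AUC = 6600 µg/L·hr

Trapezoidal AUC_0→8.5:
  [0→1]: (0.0+171.0)/2 × 1 = 85.5
  [1→2.5]: (171.0+291.6)/2 × 1.5 = 346.95
  [2.5→8.5]: (291.6+290.1)/2 × 6 = 1745.1
  Sum = 2177.55 µg/L·hr
k_e = ln2 / t½ = 0.693147 / 10.57 = 0.0656 hr^-1
Extrapolated tail: C_last / k_e = 290.1 / 0.0656 = 4422.256
AUC_0→∞ = 2177.55 + 4422.256 = 6599.806 µg/L·hr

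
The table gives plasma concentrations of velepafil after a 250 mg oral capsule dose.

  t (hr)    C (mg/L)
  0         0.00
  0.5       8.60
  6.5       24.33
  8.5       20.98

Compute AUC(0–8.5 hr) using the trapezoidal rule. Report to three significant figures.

Trapezoidal AUC_0→8.5:
  [0→0.5]: (0.00+8.60)/2 × 0.5 = 2.15
  [0.5→6.5]: (8.60+24.33)/2 × 6 = 98.79
  [6.5→8.5]: (24.33+20.98)/2 × 2 = 45.31
  Sum = 146.25 mg/L·hr

AUC = 146 mg/L·hr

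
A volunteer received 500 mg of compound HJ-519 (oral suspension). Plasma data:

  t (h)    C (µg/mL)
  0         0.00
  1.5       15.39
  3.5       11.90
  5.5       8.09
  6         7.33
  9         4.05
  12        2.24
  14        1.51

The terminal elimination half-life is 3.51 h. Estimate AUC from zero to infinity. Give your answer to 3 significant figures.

Trapezoidal AUC_0→14:
  [0→1.5]: (0.00+15.39)/2 × 1.5 = 11.5425
  [1.5→3.5]: (15.39+11.90)/2 × 2 = 27.29
  [3.5→5.5]: (11.90+8.09)/2 × 2 = 19.99
  [5.5→6]: (8.09+7.33)/2 × 0.5 = 3.855
  [6→9]: (7.33+4.05)/2 × 3 = 17.07
  [9→12]: (4.05+2.24)/2 × 3 = 9.435
  [12→14]: (2.24+1.51)/2 × 2 = 3.75
  Sum = 92.9325 µg/mL·h
k_e = ln2 / t½ = 0.693147 / 3.51 = 0.1975 h^-1
Extrapolated tail: C_last / k_e = 1.51 / 0.1975 = 7.646
AUC_0→∞ = 92.9325 + 7.646 = 100.5785 µg/mL·h

AUC = 101 µg/mL·h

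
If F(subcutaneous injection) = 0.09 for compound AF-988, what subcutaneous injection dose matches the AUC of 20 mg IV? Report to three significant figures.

D_subcutaneous = 222 mg

For equal systemic exposure: F × D_ev = D_iv
D_ev = D_iv / F = 20 / 0.09 = 222.222 mg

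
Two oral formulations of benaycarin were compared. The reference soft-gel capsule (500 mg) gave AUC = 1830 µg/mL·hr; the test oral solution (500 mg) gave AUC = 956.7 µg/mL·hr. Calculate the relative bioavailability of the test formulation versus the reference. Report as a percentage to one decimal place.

F_rel = (AUC_test/D_test) / (AUC_ref/D_ref)
      = (956.7/500) / (1830/500)
      = 1.9134 / 3.66 = 0.5228 = 52.28%

F_rel = 52.3%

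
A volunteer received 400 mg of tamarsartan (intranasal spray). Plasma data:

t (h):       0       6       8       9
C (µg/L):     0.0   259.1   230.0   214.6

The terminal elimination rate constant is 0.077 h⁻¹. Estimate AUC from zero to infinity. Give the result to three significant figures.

AUC = 4280 µg/L·h

Trapezoidal AUC_0→9:
  [0→6]: (0.0+259.1)/2 × 6 = 777.3
  [6→8]: (259.1+230.0)/2 × 2 = 489.1
  [8→9]: (230.0+214.6)/2 × 1 = 222.3
  Sum = 1488.7 µg/L·h
Extrapolated tail: C_last / k_e = 214.6 / 0.077 = 2787.013
AUC_0→∞ = 1488.7 + 2787.013 = 4275.713 µg/L·h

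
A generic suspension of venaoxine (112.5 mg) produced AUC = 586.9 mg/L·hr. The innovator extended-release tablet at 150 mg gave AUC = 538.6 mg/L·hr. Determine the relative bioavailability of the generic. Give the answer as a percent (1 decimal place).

F_rel = 145.3%

F_rel = (AUC_test/D_test) / (AUC_ref/D_ref)
      = (586.9/112.5) / (538.6/150)
      = 5.21689 / 3.59067 = 1.4529 = 145.29%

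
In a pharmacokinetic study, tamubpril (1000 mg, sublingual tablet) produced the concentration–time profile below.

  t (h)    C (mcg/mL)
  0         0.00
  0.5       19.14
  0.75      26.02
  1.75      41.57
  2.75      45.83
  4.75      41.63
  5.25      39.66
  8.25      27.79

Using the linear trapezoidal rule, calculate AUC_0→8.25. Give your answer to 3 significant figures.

Trapezoidal AUC_0→8.25:
  [0→0.5]: (0.00+19.14)/2 × 0.5 = 4.785
  [0.5→0.75]: (19.14+26.02)/2 × 0.25 = 5.645
  [0.75→1.75]: (26.02+41.57)/2 × 1 = 33.795
  [1.75→2.75]: (41.57+45.83)/2 × 1 = 43.7
  [2.75→4.75]: (45.83+41.63)/2 × 2 = 87.46
  [4.75→5.25]: (41.63+39.66)/2 × 0.5 = 20.3225
  [5.25→8.25]: (39.66+27.79)/2 × 3 = 101.175
  Sum = 296.8825 mcg/mL·h

AUC = 297 mcg/mL·h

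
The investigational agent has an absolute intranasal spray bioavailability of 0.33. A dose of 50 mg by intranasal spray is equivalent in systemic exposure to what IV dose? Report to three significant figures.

Systemic exposure from an extravascular dose = F × D_ev, so the equivalent IV dose is F × D_ev.
D_iv = F × D_ev = 0.33 × 50 = 16.5 mg

D_iv = 16.5 mg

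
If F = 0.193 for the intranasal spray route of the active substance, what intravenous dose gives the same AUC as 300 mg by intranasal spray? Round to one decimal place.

Systemic exposure from an extravascular dose = F × D_ev, so the equivalent IV dose is F × D_ev.
D_iv = F × D_ev = 0.193 × 300 = 57.9 mg

D_iv = 57.9 mg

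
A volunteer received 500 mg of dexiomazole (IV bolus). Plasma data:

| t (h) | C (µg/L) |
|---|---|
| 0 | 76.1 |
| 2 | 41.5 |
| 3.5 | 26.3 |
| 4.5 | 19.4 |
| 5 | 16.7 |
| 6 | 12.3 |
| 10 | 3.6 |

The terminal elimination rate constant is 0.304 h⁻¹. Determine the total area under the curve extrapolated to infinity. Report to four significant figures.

Trapezoidal AUC_0→10:
  [0→2]: (76.1+41.5)/2 × 2 = 117.6
  [2→3.5]: (41.5+26.3)/2 × 1.5 = 50.85
  [3.5→4.5]: (26.3+19.4)/2 × 1 = 22.85
  [4.5→5]: (19.4+16.7)/2 × 0.5 = 9.025
  [5→6]: (16.7+12.3)/2 × 1 = 14.5
  [6→10]: (12.3+3.6)/2 × 4 = 31.8
  Sum = 246.625 µg/L·h
Extrapolated tail: C_last / k_e = 3.6 / 0.304 = 11.842
AUC_0→∞ = 246.625 + 11.842 = 258.467 µg/L·h

AUC = 258.5 µg/L·h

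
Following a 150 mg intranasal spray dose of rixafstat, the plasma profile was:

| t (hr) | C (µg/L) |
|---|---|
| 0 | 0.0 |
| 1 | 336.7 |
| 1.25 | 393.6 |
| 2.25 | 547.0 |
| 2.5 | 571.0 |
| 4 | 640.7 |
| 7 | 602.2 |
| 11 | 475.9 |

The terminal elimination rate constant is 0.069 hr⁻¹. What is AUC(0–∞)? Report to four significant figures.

AUC = 12700 µg/L·hr

Trapezoidal AUC_0→11:
  [0→1]: (0.0+336.7)/2 × 1 = 168.35
  [1→1.25]: (336.7+393.6)/2 × 0.25 = 91.2875
  [1.25→2.25]: (393.6+547.0)/2 × 1 = 470.3
  [2.25→2.5]: (547.0+571.0)/2 × 0.25 = 139.75
  [2.5→4]: (571.0+640.7)/2 × 1.5 = 908.775
  [4→7]: (640.7+602.2)/2 × 3 = 1864.35
  [7→11]: (602.2+475.9)/2 × 4 = 2156.2
  Sum = 5799.0125 µg/L·hr
Extrapolated tail: C_last / k_e = 475.9 / 0.069 = 6897.101
AUC_0→∞ = 5799.0125 + 6897.101 = 12696.1135 µg/L·hr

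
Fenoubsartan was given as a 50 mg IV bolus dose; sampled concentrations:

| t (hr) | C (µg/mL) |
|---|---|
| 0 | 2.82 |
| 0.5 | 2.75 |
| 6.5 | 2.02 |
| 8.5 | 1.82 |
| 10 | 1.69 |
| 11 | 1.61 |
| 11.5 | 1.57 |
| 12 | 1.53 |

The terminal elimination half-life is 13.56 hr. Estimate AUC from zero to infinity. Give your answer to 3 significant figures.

Trapezoidal AUC_0→12:
  [0→0.5]: (2.82+2.75)/2 × 0.5 = 1.3925
  [0.5→6.5]: (2.75+2.02)/2 × 6 = 14.31
  [6.5→8.5]: (2.02+1.82)/2 × 2 = 3.84
  [8.5→10]: (1.82+1.69)/2 × 1.5 = 2.6325
  [10→11]: (1.69+1.61)/2 × 1 = 1.65
  [11→11.5]: (1.61+1.57)/2 × 0.5 = 0.795
  [11.5→12]: (1.57+1.53)/2 × 0.5 = 0.775
  Sum = 25.395 µg/mL·hr
k_e = ln2 / t½ = 0.693147 / 13.56 = 0.0511 hr^-1
Extrapolated tail: C_last / k_e = 1.53 / 0.0511 = 29.941
AUC_0→∞ = 25.395 + 29.941 = 55.336 µg/mL·hr

AUC = 55.3 µg/mL·hr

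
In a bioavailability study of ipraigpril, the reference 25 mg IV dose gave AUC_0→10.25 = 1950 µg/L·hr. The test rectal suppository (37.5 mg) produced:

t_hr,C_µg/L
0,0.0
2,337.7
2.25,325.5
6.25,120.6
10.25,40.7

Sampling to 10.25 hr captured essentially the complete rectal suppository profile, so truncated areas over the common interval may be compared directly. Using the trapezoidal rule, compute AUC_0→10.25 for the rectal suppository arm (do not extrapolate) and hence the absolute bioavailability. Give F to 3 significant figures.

F = 0.559

Trapezoidal AUC_0→10.25 (rectal suppository):
  [0→2]: (0.0+337.7)/2 × 2 = 337.7
  [2→2.25]: (337.7+325.5)/2 × 0.25 = 82.9
  [2.25→6.25]: (325.5+120.6)/2 × 4 = 892.2
  [6.25→10.25]: (120.6+40.7)/2 × 4 = 322.6
  Sum = 1635.4 µg/L·hr
F = (AUC_ev/D_ev)/(AUC_iv/D_iv) = (1635.4/37.5)/(1950/25) = 43.6107/78 = 0.5591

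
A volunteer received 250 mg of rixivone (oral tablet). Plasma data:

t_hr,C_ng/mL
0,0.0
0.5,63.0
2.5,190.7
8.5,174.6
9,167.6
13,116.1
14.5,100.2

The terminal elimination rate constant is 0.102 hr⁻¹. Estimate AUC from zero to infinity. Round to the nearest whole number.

Trapezoidal AUC_0→14.5:
  [0→0.5]: (0.0+63.0)/2 × 0.5 = 15.75
  [0.5→2.5]: (63.0+190.7)/2 × 2 = 253.7
  [2.5→8.5]: (190.7+174.6)/2 × 6 = 1095.9
  [8.5→9]: (174.6+167.6)/2 × 0.5 = 85.55
  [9→13]: (167.6+116.1)/2 × 4 = 567.4
  [13→14.5]: (116.1+100.2)/2 × 1.5 = 162.225
  Sum = 2180.525 ng/mL·hr
Extrapolated tail: C_last / k_e = 100.2 / 0.102 = 982.353
AUC_0→∞ = 2180.525 + 982.353 = 3162.878 ng/mL·hr

AUC = 3163 ng/mL·hr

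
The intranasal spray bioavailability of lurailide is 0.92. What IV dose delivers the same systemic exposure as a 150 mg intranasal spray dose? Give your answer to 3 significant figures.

Systemic exposure from an extravascular dose = F × D_ev, so the equivalent IV dose is F × D_ev.
D_iv = F × D_ev = 0.92 × 150 = 138 mg

D_iv = 138 mg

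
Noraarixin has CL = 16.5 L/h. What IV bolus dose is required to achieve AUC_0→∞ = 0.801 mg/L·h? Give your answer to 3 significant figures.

Dose_iv = CL × AUC_0→∞
     = 16.5 × 0.801 = 13.2165 mg

Dose = 13.2 mg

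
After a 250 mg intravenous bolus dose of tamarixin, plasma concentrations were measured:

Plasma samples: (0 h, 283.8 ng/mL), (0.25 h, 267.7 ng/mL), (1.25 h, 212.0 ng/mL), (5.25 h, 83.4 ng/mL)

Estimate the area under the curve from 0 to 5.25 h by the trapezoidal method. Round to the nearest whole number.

AUC = 900 ng/mL·h

Trapezoidal AUC_0→5.25:
  [0→0.25]: (283.8+267.7)/2 × 0.25 = 68.9375
  [0.25→1.25]: (267.7+212.0)/2 × 1 = 239.85
  [1.25→5.25]: (212.0+83.4)/2 × 4 = 590.8
  Sum = 899.5875 ng/mL·h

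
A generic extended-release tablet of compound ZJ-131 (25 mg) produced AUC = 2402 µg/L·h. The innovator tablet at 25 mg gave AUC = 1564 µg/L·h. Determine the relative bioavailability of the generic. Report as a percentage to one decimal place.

F_rel = (AUC_test/D_test) / (AUC_ref/D_ref)
      = (2402/25) / (1564/25)
      = 96.08 / 62.56 = 1.5358 = 153.58%

F_rel = 153.6%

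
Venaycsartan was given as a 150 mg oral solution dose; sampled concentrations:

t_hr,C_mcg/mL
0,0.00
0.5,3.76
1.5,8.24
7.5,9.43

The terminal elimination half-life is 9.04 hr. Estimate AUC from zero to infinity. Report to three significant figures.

AUC = 183 mcg/mL·hr

Trapezoidal AUC_0→7.5:
  [0→0.5]: (0.00+3.76)/2 × 0.5 = 0.94
  [0.5→1.5]: (3.76+8.24)/2 × 1 = 6.0
  [1.5→7.5]: (8.24+9.43)/2 × 6 = 53.01
  Sum = 59.95 mcg/mL·hr
k_e = ln2 / t½ = 0.693147 / 9.04 = 0.0767 hr^-1
Extrapolated tail: C_last / k_e = 9.43 / 0.0767 = 122.947
AUC_0→∞ = 59.95 + 122.947 = 182.897 mcg/mL·hr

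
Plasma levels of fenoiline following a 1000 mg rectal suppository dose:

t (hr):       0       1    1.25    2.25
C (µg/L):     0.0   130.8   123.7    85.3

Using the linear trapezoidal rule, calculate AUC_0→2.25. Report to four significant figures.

Trapezoidal AUC_0→2.25:
  [0→1]: (0.0+130.8)/2 × 1 = 65.4
  [1→1.25]: (130.8+123.7)/2 × 0.25 = 31.8125
  [1.25→2.25]: (123.7+85.3)/2 × 1 = 104.5
  Sum = 201.7125 µg/L·hr

AUC = 201.7 µg/L·hr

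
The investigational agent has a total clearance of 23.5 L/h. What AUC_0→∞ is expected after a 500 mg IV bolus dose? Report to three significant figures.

AUC = 21.3 mg/L·h

AUC_0→∞ = Dose_iv / CL
        = 500 / 23.5 = 21.2766 mg/L·h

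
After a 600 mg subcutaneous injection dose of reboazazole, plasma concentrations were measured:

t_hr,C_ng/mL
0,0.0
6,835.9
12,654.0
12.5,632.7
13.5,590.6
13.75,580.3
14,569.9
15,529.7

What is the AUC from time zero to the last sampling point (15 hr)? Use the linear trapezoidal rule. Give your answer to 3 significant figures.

Trapezoidal AUC_0→15:
  [0→6]: (0.0+835.9)/2 × 6 = 2507.7
  [6→12]: (835.9+654.0)/2 × 6 = 4469.7
  [12→12.5]: (654.0+632.7)/2 × 0.5 = 321.675
  [12.5→13.5]: (632.7+590.6)/2 × 1 = 611.65
  [13.5→13.75]: (590.6+580.3)/2 × 0.25 = 146.3625
  [13.75→14]: (580.3+569.9)/2 × 0.25 = 143.775
  [14→15]: (569.9+529.7)/2 × 1 = 549.8
  Sum = 8750.6625 ng/mL·hr

AUC = 8750 ng/mL·hr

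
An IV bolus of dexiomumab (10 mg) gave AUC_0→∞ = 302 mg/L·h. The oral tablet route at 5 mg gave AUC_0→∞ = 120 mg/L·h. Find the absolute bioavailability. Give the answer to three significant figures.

F = 0.795

F = (AUC_ev / D_ev) / (AUC_iv / D_iv)
  = (120/5) / (302/10)
  = 24 / 30.2 = 0.7947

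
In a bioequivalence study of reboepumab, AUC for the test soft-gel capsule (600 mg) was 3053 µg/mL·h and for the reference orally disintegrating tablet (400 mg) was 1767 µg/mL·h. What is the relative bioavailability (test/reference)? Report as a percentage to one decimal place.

F_rel = (AUC_test/D_test) / (AUC_ref/D_ref)
      = (3053/600) / (1767/400)
      = 5.08833 / 4.4175 = 1.1519 = 115.19%

F_rel = 115.2%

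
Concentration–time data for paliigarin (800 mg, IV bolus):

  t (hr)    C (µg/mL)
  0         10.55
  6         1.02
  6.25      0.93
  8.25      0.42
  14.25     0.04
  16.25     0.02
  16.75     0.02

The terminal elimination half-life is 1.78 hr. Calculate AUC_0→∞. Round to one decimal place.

AUC = 37.8 µg/mL·hr

Trapezoidal AUC_0→16.75:
  [0→6]: (10.55+1.02)/2 × 6 = 34.71
  [6→6.25]: (1.02+0.93)/2 × 0.25 = 0.24375
  [6.25→8.25]: (0.93+0.42)/2 × 2 = 1.35
  [8.25→14.25]: (0.42+0.04)/2 × 6 = 1.38
  [14.25→16.25]: (0.04+0.02)/2 × 2 = 0.06
  [16.25→16.75]: (0.02+0.02)/2 × 0.5 = 0.01
  Sum = 37.75375 µg/mL·hr
k_e = ln2 / t½ = 0.693147 / 1.78 = 0.3894 hr^-1
Extrapolated tail: C_last / k_e = 0.02 / 0.3894 = 0.051
AUC_0→∞ = 37.75375 + 0.051 = 37.80475 µg/mL·hr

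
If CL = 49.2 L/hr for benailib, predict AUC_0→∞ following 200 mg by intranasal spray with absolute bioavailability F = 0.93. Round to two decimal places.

AUC = 3.78 mg/L·hr

AUC_0→∞ = F × Dose / CL
        = 0.93 × 200 / 49.2 = 3.78049 mg/L·hr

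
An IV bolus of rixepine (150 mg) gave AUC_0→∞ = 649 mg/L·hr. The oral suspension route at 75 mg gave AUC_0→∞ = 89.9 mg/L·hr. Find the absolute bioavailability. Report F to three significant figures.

F = (AUC_ev / D_ev) / (AUC_iv / D_iv)
  = (89.9/75) / (649/150)
  = 1.19867 / 4.32667 = 0.2770

F = 0.277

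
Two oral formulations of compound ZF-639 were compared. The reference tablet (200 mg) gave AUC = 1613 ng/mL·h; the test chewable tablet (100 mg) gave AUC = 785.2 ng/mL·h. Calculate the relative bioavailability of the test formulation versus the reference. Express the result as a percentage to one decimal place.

F_rel = 97.4%

F_rel = (AUC_test/D_test) / (AUC_ref/D_ref)
      = (785.2/100) / (1613/200)
      = 7.852 / 8.065 = 0.9736 = 97.36%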